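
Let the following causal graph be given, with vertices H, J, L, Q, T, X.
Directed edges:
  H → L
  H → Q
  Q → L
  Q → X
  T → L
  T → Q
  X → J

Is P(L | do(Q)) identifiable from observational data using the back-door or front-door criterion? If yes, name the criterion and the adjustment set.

desc(Q)\{Q}={J,L,X}; candidates ⊆ {H,T}.
size 0: {}; under {} Q still reaches {H,L,T} ∋ L.
size 1: {H}, {T}; under {H} Q still reaches {L,T} ∋ L.
{H,T}: Q⊥L given {H,T} in G with Q→· removed — back-door holds.
P(L|do(Q)) = Σ_{H,T} P(L|Q,H,T)·P(H,T).

P(L|do(Q)): backdoor, adjust for {H, T}.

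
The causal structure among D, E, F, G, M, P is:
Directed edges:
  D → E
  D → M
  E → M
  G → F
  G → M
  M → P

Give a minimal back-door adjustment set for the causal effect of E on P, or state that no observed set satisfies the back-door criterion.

desc(E)\{E}={M,P}; candidates ⊆ {D,F,G}.
size 0: {}; under {} E still reaches {D,M,P} ∋ P.
{D}: E⊥P given {D} in G with E→· removed — back-door holds.

E→P: minimal back-door set {D}.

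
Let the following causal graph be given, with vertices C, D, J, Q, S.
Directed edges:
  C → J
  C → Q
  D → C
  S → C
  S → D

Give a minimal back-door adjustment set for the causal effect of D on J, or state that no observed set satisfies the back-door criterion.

desc(D)\{D}={C,J,Q}; candidates ⊆ {S}.
size 0: {}; under {} D still reaches {C,J,Q,S} ∋ J.
{S}: D⊥J given {S} in G with D→· removed — back-door holds.

D→J: minimal back-door set {S}.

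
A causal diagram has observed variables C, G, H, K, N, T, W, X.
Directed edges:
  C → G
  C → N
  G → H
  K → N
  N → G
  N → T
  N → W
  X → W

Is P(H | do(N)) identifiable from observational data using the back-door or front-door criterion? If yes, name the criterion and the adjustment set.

P(H|do(N)): backdoor, adjust for {C}.

desc(N)\{N}={G,H,T,W}; candidates ⊆ {C,K,X}.
size 0: {}; under {} N still reaches {C,G,H,K} ∋ H.
{C}: N⊥H given {C} in G with N→· removed — back-door holds.
P(H|do(N)) = Σ_{C} P(H|N,C)·P(C).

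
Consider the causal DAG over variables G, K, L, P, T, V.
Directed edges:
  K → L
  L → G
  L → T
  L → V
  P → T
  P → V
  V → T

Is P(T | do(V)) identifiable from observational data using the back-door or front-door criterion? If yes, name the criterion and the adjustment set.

desc(V)\{V}={T}; candidates ⊆ {G,K,L,P}.
size 0: {}; under {} V still reaches {G,K,L,P,T} ∋ T.
size 1: {G}, {K}, {L} …(+1); under {G} V still reaches {K,L,P,T} ∋ T.
{L,P}: V⊥T given {L,P} in G with V→· removed — back-door holds.
P(T|do(V)) = Σ_{L,P} P(T|V,L,P)·P(L,P).

P(T|do(V)): backdoor, adjust for {L, P}.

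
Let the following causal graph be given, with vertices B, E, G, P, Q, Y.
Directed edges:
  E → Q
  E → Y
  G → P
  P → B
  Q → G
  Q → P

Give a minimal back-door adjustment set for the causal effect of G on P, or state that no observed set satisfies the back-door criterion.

G→P: minimal back-door set {Q}.

desc(G)\{G}={B,P}; candidates ⊆ {E,Q,Y}.
size 0: {}; under {} G still reaches {B,E,P,Q,Y} ∋ P.
{Q}: G⊥P given {Q} in G with G→· removed — back-door holds.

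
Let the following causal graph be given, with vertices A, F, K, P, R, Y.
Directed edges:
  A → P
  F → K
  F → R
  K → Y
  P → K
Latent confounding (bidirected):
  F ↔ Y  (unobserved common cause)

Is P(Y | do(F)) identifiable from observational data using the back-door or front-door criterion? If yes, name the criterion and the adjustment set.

desc(F)\{F}={K,R,Y}; candidates ⊆ {A,P}.
F↔Y: latent back-door arc(s) into F.
size 0: {}; under {} F still reaches {Y} ∋ Y.
size 1: {A}, {P}; under {A} F still reaches {Y} ∋ Y.
size 2: {A,P}; under {A,P} F still reaches {Y} ∋ Y.
F↔Y cannot be blocked by any observed set — no back-door set.
{K}: (i) intercepts every directed F→Y path; (ii) no back-door F→{K}; (iii) {F} blocks every back-door {K}→Y. Front-door holds.
P(Y|do(F)) = Σ_{K} P(K|F) Σ_{F'} P(Y|K,F')P(F').

P(Y|do(F)): frontdoor, adjust for {K}.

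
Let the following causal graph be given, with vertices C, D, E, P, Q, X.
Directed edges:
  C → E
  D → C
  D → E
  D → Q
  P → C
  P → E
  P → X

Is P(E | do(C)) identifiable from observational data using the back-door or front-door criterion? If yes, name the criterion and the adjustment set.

desc(C)\{C}={E}; candidates ⊆ {D,P,Q,X}.
size 0: {}; under {} C still reaches {D,E,P,Q,X} ∋ E.
size 1: {D}, {P}, {Q} …(+1); under {D} C still reaches {E,P,X} ∋ E.
{D,P}: C⊥E given {D,P} in G with C→· removed — back-door holds.
P(E|do(C)) = Σ_{D,P} P(E|C,D,P)·P(D,P).

P(E|do(C)): backdoor, adjust for {D, P}.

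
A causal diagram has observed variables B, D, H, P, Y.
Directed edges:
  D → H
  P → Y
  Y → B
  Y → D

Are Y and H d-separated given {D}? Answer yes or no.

Yes — Y ⊥ H | {D}.

Bayes-Ball from Y | {D} reaches {B,P}.
H ∉ reach(Y|{D}) ⇒ Y ⊥ H | {D}.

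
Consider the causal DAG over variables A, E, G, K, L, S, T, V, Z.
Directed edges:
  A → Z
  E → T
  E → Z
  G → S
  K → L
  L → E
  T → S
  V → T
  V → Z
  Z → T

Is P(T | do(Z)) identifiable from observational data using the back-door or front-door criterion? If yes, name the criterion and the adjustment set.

P(T|do(Z)): backdoor, adjust for {E, V}.

desc(Z)\{Z}={S,T}; candidates ⊆ {A,E,G,K,L,V}.
size 0: {}; under {} Z still reaches {A,E,K,L,S,T,V} ∋ T.
size 1: {A}, {E}, {G} …(+3); under {A} Z still reaches {E,K,L,S,T,V} ∋ T.
{E,V}: Z⊥T given {E,V} in G with Z→· removed — back-door holds.
P(T|do(Z)) = Σ_{E,V} P(T|Z,E,V)·P(E,V).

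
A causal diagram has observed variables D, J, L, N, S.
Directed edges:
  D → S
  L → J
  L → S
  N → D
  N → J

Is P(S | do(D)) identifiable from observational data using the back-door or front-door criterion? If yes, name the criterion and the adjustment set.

P(S|do(D)): backdoor, adjust for ∅.

desc(D)\{D}={S}; candidates ⊆ {J,L,N}.
∅: D⊥S given ∅ in G with D→· removed — back-door holds.
P(S|do(D)) = P(S|D) — no adjustment needed.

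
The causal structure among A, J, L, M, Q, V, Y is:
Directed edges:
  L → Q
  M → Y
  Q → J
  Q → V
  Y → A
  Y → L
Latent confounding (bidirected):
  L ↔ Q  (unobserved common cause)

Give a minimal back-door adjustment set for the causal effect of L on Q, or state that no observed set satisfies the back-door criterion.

desc(L)\{L}={J,Q,V}; candidates ⊆ {A,M,Y}.
L↔Q: latent back-door arc(s) into L.
size 0: {}; under {} L still reaches {A,J,M,Q,V,Y} ∋ Q.
size 1: {A}, {M}, {Y}; under {A} L still reaches {J,M,Q,V,Y} ∋ Q.
size 2: {A,M}, {A,Y}, {M,Y}; under {A,M} L still reaches {J,Q,V,Y} ∋ Q.
L↔Q cannot be blocked by any observed set — no back-door set.

L→Q: no observed back-door set.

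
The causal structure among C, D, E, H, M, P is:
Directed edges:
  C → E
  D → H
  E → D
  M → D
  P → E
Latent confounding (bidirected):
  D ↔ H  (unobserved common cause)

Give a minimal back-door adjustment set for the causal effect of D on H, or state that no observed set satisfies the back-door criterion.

D→H: no observed back-door set.

desc(D)\{D}={H}; candidates ⊆ {C,E,M,P}.
D↔H: latent back-door arc(s) into D.
size 0: {}; under {} D still reaches {C,E,H,M,P} ∋ H.
size 1: {C}, {E}, {M} …(+1); under {C} D still reaches {E,H,M,P} ∋ H.
size 2: {C,E}, {C,M}, {C,P} …(+3); under {C,E} D still reaches {H,M} ∋ H.
D↔H cannot be blocked by any observed set — no back-door set.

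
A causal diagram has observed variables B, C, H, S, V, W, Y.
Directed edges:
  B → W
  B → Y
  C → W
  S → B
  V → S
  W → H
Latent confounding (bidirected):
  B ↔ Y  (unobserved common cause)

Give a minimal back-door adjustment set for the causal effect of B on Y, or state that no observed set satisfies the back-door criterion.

desc(B)\{B}={H,W,Y}; candidates ⊆ {C,S,V}.
B↔Y: latent back-door arc(s) into B.
size 0: {}; under {} B still reaches {S,V,Y} ∋ Y.
size 1: {C}, {S}, {V}; under {C} B still reaches {S,V,Y} ∋ Y.
size 2: {C,S}, {C,V}, {S,V}; under {C,S} B still reaches {Y} ∋ Y.
B↔Y cannot be blocked by any observed set — no back-door set.

B→Y: no observed back-door set.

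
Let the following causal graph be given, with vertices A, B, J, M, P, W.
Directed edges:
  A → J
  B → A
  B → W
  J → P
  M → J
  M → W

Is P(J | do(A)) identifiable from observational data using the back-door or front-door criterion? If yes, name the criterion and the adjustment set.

desc(A)\{A}={J,P}; candidates ⊆ {B,M,W}.
∅: A⊥J given ∅ in G with A→· removed — back-door holds.
P(J|do(A)) = P(J|A) — no adjustment needed.

P(J|do(A)): backdoor, adjust for ∅.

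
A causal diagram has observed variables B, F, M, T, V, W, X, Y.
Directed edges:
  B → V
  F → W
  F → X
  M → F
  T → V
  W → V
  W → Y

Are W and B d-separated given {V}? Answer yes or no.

Bayes-Ball from W | {V} reaches {B,F,M,T,X,Y}.
B ∈ reach(W|{V}) ⇒ W ⊥̸ B | {V}.

No — W and B are d-connected given {V}.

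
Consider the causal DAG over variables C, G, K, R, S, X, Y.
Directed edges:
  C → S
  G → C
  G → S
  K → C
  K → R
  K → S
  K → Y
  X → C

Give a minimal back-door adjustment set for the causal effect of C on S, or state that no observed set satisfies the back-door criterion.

desc(C)\{C}={S}; candidates ⊆ {G,K,R,X,Y}.
size 0: {}; under {} C still reaches {G,K,R,S,X,Y} ∋ S.
size 1: {G}, {K}, {R} …(+2); under {G} C still reaches {K,R,S,X,Y} ∋ S.
{G,K}: C⊥S given {G,K} in G with C→· removed — back-door holds.

C→S: minimal back-door set {G, K}.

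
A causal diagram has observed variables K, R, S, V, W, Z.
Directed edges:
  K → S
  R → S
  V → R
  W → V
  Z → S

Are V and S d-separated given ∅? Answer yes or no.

Bayes-Ball from V | ∅ reaches {R,S,W}.
S ∈ reach(V|∅) ⇒ V ⊥̸ S | ∅.

No — V and S are d-connected given ∅.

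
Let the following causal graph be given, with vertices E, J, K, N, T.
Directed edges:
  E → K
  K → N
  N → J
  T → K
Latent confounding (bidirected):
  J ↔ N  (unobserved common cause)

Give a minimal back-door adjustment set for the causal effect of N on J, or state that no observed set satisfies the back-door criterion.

desc(N)\{N}={J}; candidates ⊆ {E,K,T}.
N↔J: latent back-door arc(s) into N.
size 0: {}; under {} N still reaches {E,J,K,T} ∋ J.
size 1: {E}, {K}, {T}; under {E} N still reaches {J,K,T} ∋ J.
size 2: {E,K}, {E,T}, {K,T}; under {E,K} N still reaches {J} ∋ J.
N↔J cannot be blocked by any observed set — no back-door set.

N→J: no observed back-door set.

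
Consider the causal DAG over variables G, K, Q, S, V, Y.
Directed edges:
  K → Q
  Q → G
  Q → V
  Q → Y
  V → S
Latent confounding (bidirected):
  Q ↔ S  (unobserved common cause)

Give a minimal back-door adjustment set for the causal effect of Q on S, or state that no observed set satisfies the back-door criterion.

desc(Q)\{Q}={G,S,V,Y}; candidates ⊆ {K}.
Q↔S: latent back-door arc(s) into Q.
size 0: {}; under {} Q still reaches {K,S} ∋ S.
size 1: {K}; under {K} Q still reaches {S} ∋ S.
Q↔S cannot be blocked by any observed set — no back-door set.

Q→S: no observed back-door set.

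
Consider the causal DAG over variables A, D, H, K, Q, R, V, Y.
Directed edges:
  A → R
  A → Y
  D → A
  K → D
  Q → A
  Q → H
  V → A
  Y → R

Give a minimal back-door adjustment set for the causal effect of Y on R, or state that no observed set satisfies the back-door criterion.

Y→R: minimal back-door set {A}.

desc(Y)\{Y}={R}; candidates ⊆ {A,D,H,K,Q,V}.
size 0: {}; under {} Y still reaches {A,D,H,K,Q,R,V} ∋ R.
{A}: Y⊥R given {A} in G with Y→· removed — back-door holds.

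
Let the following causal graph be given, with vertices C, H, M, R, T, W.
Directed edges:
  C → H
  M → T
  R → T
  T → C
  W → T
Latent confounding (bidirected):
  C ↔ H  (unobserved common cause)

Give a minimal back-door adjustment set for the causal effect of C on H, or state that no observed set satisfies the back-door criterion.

desc(C)\{C}={H}; candidates ⊆ {M,R,T,W}.
C↔H: latent back-door arc(s) into C.
size 0: {}; under {} C still reaches {H,M,R,T,W} ∋ H.
size 1: {M}, {R}, {T} …(+1); under {M} C still reaches {H,R,T,W} ∋ H.
size 2: {M,R}, {M,T}, {M,W} …(+3); under {M,R} C still reaches {H,T,W} ∋ H.
C↔H cannot be blocked by any observed set — no back-door set.

C→H: no observed back-door set.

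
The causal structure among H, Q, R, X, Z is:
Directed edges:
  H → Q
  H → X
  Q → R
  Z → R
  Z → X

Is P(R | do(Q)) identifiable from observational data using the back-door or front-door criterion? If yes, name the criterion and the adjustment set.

desc(Q)\{Q}={R}; candidates ⊆ {H,X,Z}.
∅: Q⊥R given ∅ in G with Q→· removed — back-door holds.
P(R|do(Q)) = P(R|Q) — no adjustment needed.

P(R|do(Q)): backdoor, adjust for ∅.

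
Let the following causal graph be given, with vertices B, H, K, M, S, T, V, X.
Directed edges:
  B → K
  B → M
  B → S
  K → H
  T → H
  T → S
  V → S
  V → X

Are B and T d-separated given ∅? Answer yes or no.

Yes — B ⊥ T | ∅.

Bayes-Ball from B | ∅ reaches {H,K,M,S}.
T ∉ reach(B|∅) ⇒ B ⊥ T | ∅.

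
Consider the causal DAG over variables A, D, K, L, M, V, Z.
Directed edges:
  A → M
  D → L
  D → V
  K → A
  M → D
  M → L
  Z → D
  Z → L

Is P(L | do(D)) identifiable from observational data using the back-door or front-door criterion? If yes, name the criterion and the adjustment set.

P(L|do(D)): backdoor, adjust for {M, Z}.

desc(D)\{D}={L,V}; candidates ⊆ {A,K,M,Z}.
size 0: {}; under {} D still reaches {A,K,L,M,Z} ∋ L.
size 1: {A}, {K}, {M} …(+1); under {A} D still reaches {L,M,Z} ∋ L.
{M,Z}: D⊥L given {M,Z} in G with D→· removed — back-door holds.
P(L|do(D)) = Σ_{M,Z} P(L|D,M,Z)·P(M,Z).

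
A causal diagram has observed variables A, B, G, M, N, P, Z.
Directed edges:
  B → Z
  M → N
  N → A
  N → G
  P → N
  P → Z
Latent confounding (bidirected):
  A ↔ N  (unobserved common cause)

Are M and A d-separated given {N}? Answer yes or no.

Bayes-Ball from M | {N} reaches {A,P,Z}.
A ∈ reach(M|{N}) ⇒ M ⊥̸ A | {N}.

No — M and A are d-connected given {N}.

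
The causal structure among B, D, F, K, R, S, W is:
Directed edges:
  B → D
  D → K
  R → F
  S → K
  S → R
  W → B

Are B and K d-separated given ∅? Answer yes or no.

Bayes-Ball from B | ∅ reaches {D,K,W}.
K ∈ reach(B|∅) ⇒ B ⊥̸ K | ∅.

No — B and K are d-connected given ∅.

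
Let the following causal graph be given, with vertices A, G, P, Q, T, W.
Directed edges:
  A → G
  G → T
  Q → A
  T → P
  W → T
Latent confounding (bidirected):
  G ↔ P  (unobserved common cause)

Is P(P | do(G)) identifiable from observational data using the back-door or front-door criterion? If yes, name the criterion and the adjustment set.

P(P|do(G)): frontdoor, adjust for {T}.

desc(G)\{G}={P,T}; candidates ⊆ {A,Q,W}.
G↔P: latent back-door arc(s) into G.
size 0: {}; under {} G still reaches {A,P,Q} ∋ P.
size 1: {A}, {Q}, {W}; under {A} G still reaches {P} ∋ P.
size 2: {A,Q}, {A,W}, {Q,W}; under {A,Q} G still reaches {P} ∋ P.
G↔P cannot be blocked by any observed set — no back-door set.
{T}: (i) intercepts every directed G→P path; (ii) no back-door G→{T}; (iii) {G} blocks every back-door {T}→P. Front-door holds.
P(P|do(G)) = Σ_{T} P(T|G) Σ_{G'} P(P|T,G')P(G').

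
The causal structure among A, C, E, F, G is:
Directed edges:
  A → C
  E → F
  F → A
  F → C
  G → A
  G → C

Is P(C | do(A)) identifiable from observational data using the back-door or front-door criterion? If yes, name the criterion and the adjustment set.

desc(A)\{A}={C}; candidates ⊆ {E,F,G}.
size 0: {}; under {} A still reaches {C,E,F,G} ∋ C.
size 1: {E}, {F}, {G}; under {E} A still reaches {C,F,G} ∋ C.
{F,G}: A⊥C given {F,G} in G with A→· removed — back-door holds.
P(C|do(A)) = Σ_{F,G} P(C|A,F,G)·P(F,G).

P(C|do(A)): backdoor, adjust for {F, G}.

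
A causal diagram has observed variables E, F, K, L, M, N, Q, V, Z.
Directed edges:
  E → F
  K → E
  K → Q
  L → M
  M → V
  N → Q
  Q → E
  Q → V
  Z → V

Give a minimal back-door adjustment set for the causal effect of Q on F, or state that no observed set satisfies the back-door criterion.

desc(Q)\{Q}={E,F,V}; candidates ⊆ {K,L,M,N,Z}.
size 0: {}; under {} Q still reaches {E,F,K,N} ∋ F.
{K}: Q⊥F given {K} in G with Q→· removed — back-door holds.

Q→F: minimal back-door set {K}.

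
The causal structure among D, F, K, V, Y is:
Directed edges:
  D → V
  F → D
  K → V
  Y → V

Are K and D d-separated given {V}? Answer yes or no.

Bayes-Ball from K | {V} reaches {D,F,Y}.
D ∈ reach(K|{V}) ⇒ K ⊥̸ D | {V}.

No — K and D are d-connected given {V}.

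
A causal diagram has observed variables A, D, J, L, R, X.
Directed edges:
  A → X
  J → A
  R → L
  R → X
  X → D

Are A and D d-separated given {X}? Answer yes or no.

Bayes-Ball from A | {X} reaches {J,L,R}.
D ∉ reach(A|{X}) ⇒ A ⊥ D | {X}.

Yes — A ⊥ D | {X}.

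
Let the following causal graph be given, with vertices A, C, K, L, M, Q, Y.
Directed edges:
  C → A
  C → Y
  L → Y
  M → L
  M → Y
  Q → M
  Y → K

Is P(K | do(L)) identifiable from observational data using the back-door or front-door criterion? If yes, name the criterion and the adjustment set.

desc(L)\{L}={K,Y}; candidates ⊆ {A,C,M,Q}.
size 0: {}; under {} L still reaches {K,M,Q,Y} ∋ K.
{M}: L⊥K given {M} in G with L→· removed — back-door holds.
P(K|do(L)) = Σ_{M} P(K|L,M)·P(M).

P(K|do(L)): backdoor, adjust for {M}.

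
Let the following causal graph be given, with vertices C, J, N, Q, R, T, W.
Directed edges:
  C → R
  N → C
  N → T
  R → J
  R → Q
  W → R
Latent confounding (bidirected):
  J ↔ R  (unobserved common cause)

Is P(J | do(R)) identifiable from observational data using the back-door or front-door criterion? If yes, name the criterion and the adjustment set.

P(J|do(R)): not identifiable (no BD/FD set).

desc(R)\{R}={J,Q}; candidates ⊆ {C,N,T,W}.
R↔J: latent back-door arc(s) into R.
size 0: {}; under {} R still reaches {C,J,N,T,W} ∋ J.
size 1: {C}, {N}, {T} …(+1); under {C} R still reaches {J,W} ∋ J.
size 2: {C,N}, {C,T}, {C,W} …(+3); under {C,N} R still reaches {J,W} ∋ J.
R↔J cannot be blocked by any observed set — no back-door set.
No mediator lies on a directed R→…→J path.
Neither criterion identifies P(J|do(R)) in this graph.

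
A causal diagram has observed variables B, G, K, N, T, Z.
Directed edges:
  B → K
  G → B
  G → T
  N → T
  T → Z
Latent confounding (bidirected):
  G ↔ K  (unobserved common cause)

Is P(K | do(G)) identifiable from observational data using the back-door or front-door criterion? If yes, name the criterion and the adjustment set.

P(K|do(G)): frontdoor, adjust for {B}.

desc(G)\{G}={B,K,T,Z}; candidates ⊆ {N}.
G↔K: latent back-door arc(s) into G.
size 0: {}; under {} G still reaches {K} ∋ K.
size 1: {N}; under {N} G still reaches {K} ∋ K.
G↔K cannot be blocked by any observed set — no back-door set.
{B}: (i) intercepts every directed G→K path; (ii) no back-door G→{B}; (iii) {G} blocks every back-door {B}→K. Front-door holds.
P(K|do(G)) = Σ_{B} P(B|G) Σ_{G'} P(K|B,G')P(G').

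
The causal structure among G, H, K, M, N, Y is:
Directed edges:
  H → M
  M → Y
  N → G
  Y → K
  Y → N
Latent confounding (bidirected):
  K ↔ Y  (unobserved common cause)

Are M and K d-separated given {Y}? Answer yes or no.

Bayes-Ball from M | {Y} reaches {H,K}.
K ∈ reach(M|{Y}) ⇒ M ⊥̸ K | {Y}.

No — M and K are d-connected given {Y}.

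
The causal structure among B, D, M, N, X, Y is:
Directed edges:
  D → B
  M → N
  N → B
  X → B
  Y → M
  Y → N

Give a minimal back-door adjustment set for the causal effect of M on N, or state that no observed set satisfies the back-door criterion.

desc(M)\{M}={B,N}; candidates ⊆ {D,X,Y}.
size 0: {}; under {} M still reaches {B,N,Y} ∋ N.
{Y}: M⊥N given {Y} in G with M→· removed — back-door holds.

M→N: minimal back-door set {Y}.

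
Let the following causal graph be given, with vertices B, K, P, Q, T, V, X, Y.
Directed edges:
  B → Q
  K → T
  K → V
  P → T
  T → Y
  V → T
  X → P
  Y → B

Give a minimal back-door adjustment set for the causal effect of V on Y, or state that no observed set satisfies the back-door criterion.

desc(V)\{V}={B,Q,T,Y}; candidates ⊆ {K,P,X}.
size 0: {}; under {} V still reaches {B,K,Q,T,Y} ∋ Y.
{K}: V⊥Y given {K} in G with V→· removed — back-door holds.

V→Y: minimal back-door set {K}.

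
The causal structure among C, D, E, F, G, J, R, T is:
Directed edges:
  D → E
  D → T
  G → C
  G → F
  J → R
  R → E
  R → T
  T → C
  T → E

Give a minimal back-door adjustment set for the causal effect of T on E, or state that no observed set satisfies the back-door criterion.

desc(T)\{T}={C,E}; candidates ⊆ {D,F,G,J,R}.
size 0: {}; under {} T still reaches {D,E,J,R} ∋ E.
size 1: {D}, {F}, {G} …(+2); under {D} T still reaches {E,J,R} ∋ E.
{D,R}: T⊥E given {D,R} in G with T→· removed — back-door holds.

T→E: minimal back-door set {D, R}.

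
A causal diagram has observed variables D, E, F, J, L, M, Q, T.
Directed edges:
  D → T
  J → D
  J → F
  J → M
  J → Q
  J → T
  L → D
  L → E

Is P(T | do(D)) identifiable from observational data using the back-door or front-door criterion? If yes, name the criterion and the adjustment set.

desc(D)\{D}={T}; candidates ⊆ {E,F,J,L,M,Q}.
size 0: {}; under {} D still reaches {E,F,J,L,M,Q,T} ∋ T.
{J}: D⊥T given {J} in G with D→· removed — back-door holds.
P(T|do(D)) = Σ_{J} P(T|D,J)·P(J).

P(T|do(D)): backdoor, adjust for {J}.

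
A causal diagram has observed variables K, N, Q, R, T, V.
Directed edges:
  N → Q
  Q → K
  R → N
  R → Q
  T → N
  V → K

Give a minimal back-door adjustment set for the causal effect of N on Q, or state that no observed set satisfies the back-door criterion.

N→Q: minimal back-door set {R}.

desc(N)\{N}={K,Q}; candidates ⊆ {R,T,V}.
size 0: {}; under {} N still reaches {K,Q,R,T} ∋ Q.
{R}: N⊥Q given {R} in G with N→· removed — back-door holds.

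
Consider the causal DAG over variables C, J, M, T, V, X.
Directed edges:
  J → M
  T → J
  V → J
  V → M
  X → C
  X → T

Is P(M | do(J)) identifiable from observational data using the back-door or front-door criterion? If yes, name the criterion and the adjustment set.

desc(J)\{J}={M}; candidates ⊆ {C,T,V,X}.
size 0: {}; under {} J still reaches {C,M,T,V,X} ∋ M.
{V}: J⊥M given {V} in G with J→· removed — back-door holds.
P(M|do(J)) = Σ_{V} P(M|J,V)·P(V).

P(M|do(J)): backdoor, adjust for {V}.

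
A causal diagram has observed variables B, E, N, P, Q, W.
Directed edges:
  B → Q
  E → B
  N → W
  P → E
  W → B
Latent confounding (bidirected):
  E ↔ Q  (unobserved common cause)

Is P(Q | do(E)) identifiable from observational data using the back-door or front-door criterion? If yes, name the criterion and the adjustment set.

desc(E)\{E}={B,Q}; candidates ⊆ {N,P,W}.
E↔Q: latent back-door arc(s) into E.
size 0: {}; under {} E still reaches {P,Q} ∋ Q.
size 1: {N}, {P}, {W}; under {N} E still reaches {P,Q} ∋ Q.
size 2: {N,P}, {N,W}, {P,W}; under {N,P} E still reaches {Q} ∋ Q.
E↔Q cannot be blocked by any observed set — no back-door set.
{B}: (i) intercepts every directed E→Q path; (ii) no back-door E→{B}; (iii) {E} blocks every back-door {B}→Q. Front-door holds.
P(Q|do(E)) = Σ_{B} P(B|E) Σ_{E'} P(Q|B,E')P(E').

P(Q|do(E)): frontdoor, adjust for {B}.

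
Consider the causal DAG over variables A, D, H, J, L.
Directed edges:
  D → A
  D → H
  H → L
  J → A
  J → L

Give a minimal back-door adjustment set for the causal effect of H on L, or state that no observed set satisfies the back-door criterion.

H→L: minimal back-door set ∅.

desc(H)\{H}={L}; candidates ⊆ {A,D,J}.
∅: H⊥L given ∅ in G with H→· removed — back-door holds.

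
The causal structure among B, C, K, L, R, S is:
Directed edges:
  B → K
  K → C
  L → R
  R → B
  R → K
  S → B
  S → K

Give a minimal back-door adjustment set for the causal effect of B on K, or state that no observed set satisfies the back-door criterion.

B→K: minimal back-door set {R, S}.

desc(B)\{B}={C,K}; candidates ⊆ {L,R,S}.
size 0: {}; under {} B still reaches {C,K,L,R,S} ∋ K.
size 1: {L}, {R}, {S}; under {L} B still reaches {C,K,R,S} ∋ K.
{R,S}: B⊥K given {R,S} in G with B→· removed — back-door holds.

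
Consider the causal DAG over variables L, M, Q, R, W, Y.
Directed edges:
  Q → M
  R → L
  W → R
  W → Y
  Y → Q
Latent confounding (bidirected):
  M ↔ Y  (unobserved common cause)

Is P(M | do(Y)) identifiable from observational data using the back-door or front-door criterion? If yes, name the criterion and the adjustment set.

P(M|do(Y)): frontdoor, adjust for {Q}.

desc(Y)\{Y}={M,Q}; candidates ⊆ {L,R,W}.
Y↔M: latent back-door arc(s) into Y.
size 0: {}; under {} Y still reaches {L,M,R,W} ∋ M.
size 1: {L}, {R}, {W}; under {L} Y still reaches {M,R,W} ∋ M.
size 2: {L,R}, {L,W}, {R,W}; under {L,R} Y still reaches {M,W} ∋ M.
Y↔M cannot be blocked by any observed set — no back-door set.
{Q}: (i) intercepts every directed Y→M path; (ii) no back-door Y→{Q}; (iii) {Y} blocks every back-door {Q}→M. Front-door holds.
P(M|do(Y)) = Σ_{Q} P(Q|Y) Σ_{Y'} P(M|Q,Y')P(Y').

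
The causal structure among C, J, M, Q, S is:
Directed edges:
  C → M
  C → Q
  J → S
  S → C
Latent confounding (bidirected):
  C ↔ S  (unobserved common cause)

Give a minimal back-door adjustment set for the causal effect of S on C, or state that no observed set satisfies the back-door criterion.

desc(S)\{S}={C,M,Q}; candidates ⊆ {J}.
S↔C: latent back-door arc(s) into S.
size 0: {}; under {} S still reaches {C,J,M,Q} ∋ C.
size 1: {J}; under {J} S still reaches {C,M,Q} ∋ C.
S↔C cannot be blocked by any observed set — no back-door set.

S→C: no observed back-door set.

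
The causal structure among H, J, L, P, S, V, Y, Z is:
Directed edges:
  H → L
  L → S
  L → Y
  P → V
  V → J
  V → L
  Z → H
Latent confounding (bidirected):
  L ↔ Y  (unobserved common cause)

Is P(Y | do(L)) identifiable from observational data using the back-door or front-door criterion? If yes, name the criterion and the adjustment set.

P(Y|do(L)): not identifiable (no BD/FD set).

desc(L)\{L}={S,Y}; candidates ⊆ {H,J,P,V,Z}.
L↔Y: latent back-door arc(s) into L.
size 0: {}; under {} L still reaches {H,J,P,V,Y,Z} ∋ Y.
size 1: {H}, {J}, {P} …(+2); under {H} L still reaches {J,P,V,Y} ∋ Y.
size 2: {H,J}, {H,P}, {H,V} …(+7); under {H,J} L still reaches {P,V,Y} ∋ Y.
L↔Y cannot be blocked by any observed set — no back-door set.
No mediator lies on a directed L→…→Y path.
Neither criterion identifies P(Y|do(L)) in this graph.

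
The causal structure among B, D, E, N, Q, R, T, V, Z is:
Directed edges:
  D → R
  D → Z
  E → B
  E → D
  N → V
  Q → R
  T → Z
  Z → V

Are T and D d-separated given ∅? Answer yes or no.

Bayes-Ball from T | ∅ reaches {V,Z}.
D ∉ reach(T|∅) ⇒ T ⊥ D | ∅.

Yes — T ⊥ D | ∅.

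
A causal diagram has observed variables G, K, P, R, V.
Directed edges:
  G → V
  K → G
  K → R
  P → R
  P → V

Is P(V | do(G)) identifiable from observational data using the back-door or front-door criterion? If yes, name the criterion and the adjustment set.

P(V|do(G)): backdoor, adjust for ∅.

desc(G)\{G}={V}; candidates ⊆ {K,P,R}.
∅: G⊥V given ∅ in G with G→· removed — back-door holds.
P(V|do(G)) = P(V|G) — no adjustment needed.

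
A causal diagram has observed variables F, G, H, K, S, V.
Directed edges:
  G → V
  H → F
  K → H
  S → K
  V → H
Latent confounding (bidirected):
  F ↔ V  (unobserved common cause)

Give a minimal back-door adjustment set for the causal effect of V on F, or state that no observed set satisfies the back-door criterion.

V→F: no observed back-door set.

desc(V)\{V}={F,H}; candidates ⊆ {G,K,S}.
V↔F: latent back-door arc(s) into V.
size 0: {}; under {} V still reaches {F,G} ∋ F.
size 1: {G}, {K}, {S}; under {G} V still reaches {F} ∋ F.
size 2: {G,K}, {G,S}, {K,S}; under {G,K} V still reaches {F} ∋ F.
V↔F cannot be blocked by any observed set — no back-door set.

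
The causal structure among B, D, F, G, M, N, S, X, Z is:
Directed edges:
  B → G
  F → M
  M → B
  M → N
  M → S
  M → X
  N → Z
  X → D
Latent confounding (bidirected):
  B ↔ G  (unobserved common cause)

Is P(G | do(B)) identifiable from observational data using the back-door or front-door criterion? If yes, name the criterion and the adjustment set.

P(G|do(B)): not identifiable (no BD/FD set).

desc(B)\{B}={G}; candidates ⊆ {D,F,M,N,S,X,Z}.
B↔G: latent back-door arc(s) into B.
size 0: {}; under {} B still reaches {D,F,G,M,N,S,X,Z} ∋ G.
size 1: {D}, {F}, {M} …(+4); under {D} B still reaches {F,G,M,N,S,X,Z} ∋ G.
size 2: {D,F}, {D,M}, {D,N} …(+18); under {D,F} B still reaches {G,M,N,S,X,Z} ∋ G.
B↔G cannot be blocked by any observed set — no back-door set.
No mediator lies on a directed B→…→G path.
Neither criterion identifies P(G|do(B)) in this graph.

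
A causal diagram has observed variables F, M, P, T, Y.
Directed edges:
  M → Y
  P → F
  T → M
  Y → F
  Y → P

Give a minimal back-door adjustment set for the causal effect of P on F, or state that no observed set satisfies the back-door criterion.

P→F: minimal back-door set {Y}.

desc(P)\{P}={F}; candidates ⊆ {M,T,Y}.
size 0: {}; under {} P still reaches {F,M,T,Y} ∋ F.
{Y}: P⊥F given {Y} in G with P→· removed — back-door holds.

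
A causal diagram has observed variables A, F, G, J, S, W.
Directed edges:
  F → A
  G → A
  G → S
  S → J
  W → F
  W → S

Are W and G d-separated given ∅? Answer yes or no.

Yes — W ⊥ G | ∅.

Bayes-Ball from W | ∅ reaches {A,F,J,S}.
G ∉ reach(W|∅) ⇒ W ⊥ G | ∅.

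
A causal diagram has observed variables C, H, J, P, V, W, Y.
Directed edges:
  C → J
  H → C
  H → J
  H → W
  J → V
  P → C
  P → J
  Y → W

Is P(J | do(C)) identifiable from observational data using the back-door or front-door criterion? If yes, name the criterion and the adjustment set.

P(J|do(C)): backdoor, adjust for {H, P}.

desc(C)\{C}={J,V}; candidates ⊆ {H,P,W,Y}.
size 0: {}; under {} C still reaches {H,J,P,V,W} ∋ J.
size 1: {H}, {P}, {W} …(+1); under {H} C still reaches {J,P,V} ∋ J.
{H,P}: C⊥J given {H,P} in G with C→· removed — back-door holds.
P(J|do(C)) = Σ_{H,P} P(J|C,H,P)·P(H,P).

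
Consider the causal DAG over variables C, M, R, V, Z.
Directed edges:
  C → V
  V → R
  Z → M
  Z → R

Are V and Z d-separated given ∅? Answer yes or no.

Yes — V ⊥ Z | ∅.

Bayes-Ball from V | ∅ reaches {C,R}.
Z ∉ reach(V|∅) ⇒ V ⊥ Z | ∅.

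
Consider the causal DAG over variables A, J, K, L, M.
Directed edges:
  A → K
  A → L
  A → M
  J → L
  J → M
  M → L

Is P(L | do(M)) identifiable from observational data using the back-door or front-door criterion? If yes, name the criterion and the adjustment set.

desc(M)\{M}={L}; candidates ⊆ {A,J,K}.
size 0: {}; under {} M still reaches {A,J,K,L} ∋ L.
size 1: {A}, {J}, {K}; under {A} M still reaches {J,L} ∋ L.
{A,J}: M⊥L given {A,J} in G with M→· removed — back-door holds.
P(L|do(M)) = Σ_{A,J} P(L|M,A,J)·P(A,J).

P(L|do(M)): backdoor, adjust for {A, J}.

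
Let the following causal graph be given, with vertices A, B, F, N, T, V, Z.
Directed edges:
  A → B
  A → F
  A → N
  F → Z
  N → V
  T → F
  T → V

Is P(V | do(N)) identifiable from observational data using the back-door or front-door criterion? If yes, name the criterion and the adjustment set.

desc(N)\{N}={V}; candidates ⊆ {A,B,F,T,Z}.
∅: N⊥V given ∅ in G with N→· removed — back-door holds.
P(V|do(N)) = P(V|N) — no adjustment needed.

P(V|do(N)): backdoor, adjust for ∅.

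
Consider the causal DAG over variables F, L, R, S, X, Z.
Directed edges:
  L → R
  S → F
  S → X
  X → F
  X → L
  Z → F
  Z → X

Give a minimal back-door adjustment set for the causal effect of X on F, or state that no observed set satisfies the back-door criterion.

X→F: minimal back-door set {S, Z}.

desc(X)\{X}={F,L,R}; candidates ⊆ {S,Z}.
size 0: {}; under {} X still reaches {F,S,Z} ∋ F.
size 1: {S}, {Z}; under {S} X still reaches {F,Z} ∋ F.
{S,Z}: X⊥F given {S,Z} in G with X→· removed — back-door holds.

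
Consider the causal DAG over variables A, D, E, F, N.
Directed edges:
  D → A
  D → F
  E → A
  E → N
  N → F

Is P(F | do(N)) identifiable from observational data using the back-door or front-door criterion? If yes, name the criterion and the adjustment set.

P(F|do(N)): backdoor, adjust for ∅.

desc(N)\{N}={F}; candidates ⊆ {A,D,E}.
∅: N⊥F given ∅ in G with N→· removed — back-door holds.
P(F|do(N)) = P(F|N) — no adjustment needed.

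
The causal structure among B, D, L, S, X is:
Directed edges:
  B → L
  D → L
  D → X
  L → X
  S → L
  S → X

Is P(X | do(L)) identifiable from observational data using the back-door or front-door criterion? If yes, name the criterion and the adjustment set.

desc(L)\{L}={X}; candidates ⊆ {B,D,S}.
size 0: {}; under {} L still reaches {B,D,S,X} ∋ X.
size 1: {B}, {D}, {S}; under {B} L still reaches {D,S,X} ∋ X.
{D,S}: L⊥X given {D,S} in G with L→· removed — back-door holds.
P(X|do(L)) = Σ_{D,S} P(X|L,D,S)·P(D,S).

P(X|do(L)): backdoor, adjust for {D, S}.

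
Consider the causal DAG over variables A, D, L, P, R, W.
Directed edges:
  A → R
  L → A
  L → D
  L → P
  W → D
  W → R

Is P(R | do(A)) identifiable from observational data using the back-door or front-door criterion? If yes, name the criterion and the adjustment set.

P(R|do(A)): backdoor, adjust for ∅.

desc(A)\{A}={R}; candidates ⊆ {D,L,P,W}.
∅: A⊥R given ∅ in G with A→· removed — back-door holds.
P(R|do(A)) = P(R|A) — no adjustment needed.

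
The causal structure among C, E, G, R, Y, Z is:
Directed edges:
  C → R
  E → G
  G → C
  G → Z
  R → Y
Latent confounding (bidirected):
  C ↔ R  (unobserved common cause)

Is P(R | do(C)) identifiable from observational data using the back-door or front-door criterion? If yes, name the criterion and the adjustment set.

desc(C)\{C}={R,Y}; candidates ⊆ {E,G,Z}.
C↔R: latent back-door arc(s) into C.
size 0: {}; under {} C still reaches {E,G,R,Y,Z} ∋ R.
size 1: {E}, {G}, {Z}; under {E} C still reaches {G,R,Y,Z} ∋ R.
size 2: {E,G}, {E,Z}, {G,Z}; under {E,G} C still reaches {R,Y} ∋ R.
C↔R cannot be blocked by any observed set — no back-door set.
No mediator lies on a directed C→…→R path.
Neither criterion identifies P(R|do(C)) in this graph.

P(R|do(C)): not identifiable (no BD/FD set).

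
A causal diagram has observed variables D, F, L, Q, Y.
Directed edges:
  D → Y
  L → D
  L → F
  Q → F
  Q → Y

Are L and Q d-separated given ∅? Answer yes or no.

Bayes-Ball from L | ∅ reaches {D,F,Y}.
Q ∉ reach(L|∅) ⇒ L ⊥ Q | ∅.

Yes — L ⊥ Q | ∅.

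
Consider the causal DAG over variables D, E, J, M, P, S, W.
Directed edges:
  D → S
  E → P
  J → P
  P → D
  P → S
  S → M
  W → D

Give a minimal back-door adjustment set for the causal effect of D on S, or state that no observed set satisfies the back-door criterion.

desc(D)\{D}={M,S}; candidates ⊆ {E,J,P,W}.
size 0: {}; under {} D still reaches {E,J,M,P,S,W} ∋ S.
{P}: D⊥S given {P} in G with D→· removed — back-door holds.

D→S: minimal back-door set {P}.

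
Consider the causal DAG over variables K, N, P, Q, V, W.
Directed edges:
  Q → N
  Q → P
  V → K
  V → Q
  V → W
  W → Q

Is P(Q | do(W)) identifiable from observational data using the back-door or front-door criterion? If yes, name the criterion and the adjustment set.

desc(W)\{W}={N,P,Q}; candidates ⊆ {K,V}.
size 0: {}; under {} W still reaches {K,N,P,Q,V} ∋ Q.
{V}: W⊥Q given {V} in G with W→· removed — back-door holds.
P(Q|do(W)) = Σ_{V} P(Q|W,V)·P(V).

P(Q|do(W)): backdoor, adjust for {V}.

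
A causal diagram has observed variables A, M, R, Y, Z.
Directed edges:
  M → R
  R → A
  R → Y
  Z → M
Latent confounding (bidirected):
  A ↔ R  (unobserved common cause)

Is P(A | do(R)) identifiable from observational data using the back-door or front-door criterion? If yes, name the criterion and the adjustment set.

P(A|do(R)): not identifiable (no BD/FD set).

desc(R)\{R}={A,Y}; candidates ⊆ {M,Z}.
R↔A: latent back-door arc(s) into R.
size 0: {}; under {} R still reaches {A,M,Z} ∋ A.
size 1: {M}, {Z}; under {M} R still reaches {A} ∋ A.
size 2: {M,Z}; under {M,Z} R still reaches {A} ∋ A.
R↔A cannot be blocked by any observed set — no back-door set.
No mediator lies on a directed R→…→A path.
Neither criterion identifies P(A|do(R)) in this graph.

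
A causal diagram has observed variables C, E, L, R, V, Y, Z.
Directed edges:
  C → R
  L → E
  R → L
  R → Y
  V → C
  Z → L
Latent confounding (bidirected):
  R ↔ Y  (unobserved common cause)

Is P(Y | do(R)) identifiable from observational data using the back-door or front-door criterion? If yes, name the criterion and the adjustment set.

P(Y|do(R)): not identifiable (no BD/FD set).

desc(R)\{R}={E,L,Y}; candidates ⊆ {C,V,Z}.
R↔Y: latent back-door arc(s) into R.
size 0: {}; under {} R still reaches {C,V,Y} ∋ Y.
size 1: {C}, {V}, {Z}; under {C} R still reaches {Y} ∋ Y.
size 2: {C,V}, {C,Z}, {V,Z}; under {C,V} R still reaches {Y} ∋ Y.
R↔Y cannot be blocked by any observed set — no back-door set.
No mediator lies on a directed R→…→Y path.
Neither criterion identifies P(Y|do(R)) in this graph.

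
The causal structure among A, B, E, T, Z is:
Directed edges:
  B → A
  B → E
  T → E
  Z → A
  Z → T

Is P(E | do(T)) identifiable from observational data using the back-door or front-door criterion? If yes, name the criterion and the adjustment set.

desc(T)\{T}={E}; candidates ⊆ {A,B,Z}.
∅: T⊥E given ∅ in G with T→· removed — back-door holds.
P(E|do(T)) = P(E|T) — no adjustment needed.

P(E|do(T)): backdoor, adjust for ∅.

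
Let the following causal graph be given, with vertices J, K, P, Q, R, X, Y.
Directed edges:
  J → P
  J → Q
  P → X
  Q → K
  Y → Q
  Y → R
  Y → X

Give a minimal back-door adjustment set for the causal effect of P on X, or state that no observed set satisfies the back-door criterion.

desc(P)\{P}={X}; candidates ⊆ {J,K,Q,R,Y}.
∅: P⊥X given ∅ in G with P→· removed — back-door holds.

P→X: minimal back-door set ∅.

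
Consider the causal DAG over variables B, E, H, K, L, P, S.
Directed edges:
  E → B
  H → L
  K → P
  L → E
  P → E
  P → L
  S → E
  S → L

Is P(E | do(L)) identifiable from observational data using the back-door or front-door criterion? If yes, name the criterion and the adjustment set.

P(E|do(L)): backdoor, adjust for {P, S}.

desc(L)\{L}={B,E}; candidates ⊆ {H,K,P,S}.
size 0: {}; under {} L still reaches {B,E,H,K,P,S} ∋ E.
size 1: {H}, {K}, {P} …(+1); under {H} L still reaches {B,E,K,P,S} ∋ E.
{P,S}: L⊥E given {P,S} in G with L→· removed — back-door holds.
P(E|do(L)) = Σ_{P,S} P(E|L,P,S)·P(P,S).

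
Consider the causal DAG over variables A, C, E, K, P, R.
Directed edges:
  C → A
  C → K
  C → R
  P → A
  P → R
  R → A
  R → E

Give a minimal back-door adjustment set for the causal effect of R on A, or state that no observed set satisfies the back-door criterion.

R→A: minimal back-door set {C, P}.

desc(R)\{R}={A,E}; candidates ⊆ {C,K,P}.
size 0: {}; under {} R still reaches {A,C,K,P} ∋ A.
size 1: {C}, {K}, {P}; under {C} R still reaches {A,P} ∋ A.
{C,P}: R⊥A given {C,P} in G with R→· removed — back-door holds.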